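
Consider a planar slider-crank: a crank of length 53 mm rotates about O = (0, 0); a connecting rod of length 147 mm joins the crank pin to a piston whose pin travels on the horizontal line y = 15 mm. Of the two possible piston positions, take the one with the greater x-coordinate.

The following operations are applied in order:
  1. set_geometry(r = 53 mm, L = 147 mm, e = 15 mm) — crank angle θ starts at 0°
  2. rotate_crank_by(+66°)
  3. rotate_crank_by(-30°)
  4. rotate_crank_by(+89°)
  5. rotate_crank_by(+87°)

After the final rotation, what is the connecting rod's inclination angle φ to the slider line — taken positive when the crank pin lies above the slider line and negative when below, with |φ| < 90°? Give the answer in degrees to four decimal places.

set_geometry: r = 53 mm, L = 147 mm, e = 15 mm; θ ← 0°
rotate_crank_by(+66°): θ ← 0° +66° = 66°
rotate_crank_by(-30°): θ ← 66° -30° = 36°
rotate_crank_by(+89°): θ ← 36° +89° = 125°
rotate_crank_by(+87°): θ ← 125° +87° = 212°
crank pin P = (r cos θ, r sin θ) = (-44.946549, -28.085721)
h = r sin θ − e = -28.085721 − 15 = -43.085721
sin φ = h / L = -43.085721 / 147 = -0.29310014
φ = arcsin(-0.29310014) = -17.043649°

-17.0436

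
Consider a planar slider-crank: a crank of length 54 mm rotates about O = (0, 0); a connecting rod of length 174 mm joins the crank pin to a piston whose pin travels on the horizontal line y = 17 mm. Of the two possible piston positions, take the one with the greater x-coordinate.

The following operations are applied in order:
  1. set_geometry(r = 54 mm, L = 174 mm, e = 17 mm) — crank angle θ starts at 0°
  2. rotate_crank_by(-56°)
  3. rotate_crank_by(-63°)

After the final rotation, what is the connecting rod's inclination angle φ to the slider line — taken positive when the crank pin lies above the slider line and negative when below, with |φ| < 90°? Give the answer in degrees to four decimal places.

-21.6623

set_geometry: r = 54 mm, L = 174 mm, e = 17 mm; θ ← 0°
rotate_crank_by(-56°): θ ← 0° -56° = -56°
rotate_crank_by(-63°): θ ← -56° -63° = -119°
crank pin P = (r cos θ, r sin θ) = (-26.179719, -47.229464)
h = r sin θ − e = -47.229464 − 17 = -64.229464
sin φ = h / L = -64.229464 / 174 = -0.36913485
φ = arcsin(-0.36913485) = -21.662271°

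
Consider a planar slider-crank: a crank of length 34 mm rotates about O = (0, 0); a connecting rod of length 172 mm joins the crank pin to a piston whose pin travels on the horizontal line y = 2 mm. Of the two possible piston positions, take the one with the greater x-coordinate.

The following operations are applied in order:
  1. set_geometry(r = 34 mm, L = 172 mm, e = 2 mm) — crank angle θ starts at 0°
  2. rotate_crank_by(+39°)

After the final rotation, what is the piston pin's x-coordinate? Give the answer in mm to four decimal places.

197.3257

set_geometry: r = 34 mm, L = 172 mm, e = 2 mm; θ ← 0°
rotate_crank_by(+39°): θ ← 0° +39° = 39°
crank pin P = (r cos θ, r sin θ) = (26.422963, 21.396893)
h = r sin θ − e = 21.396893 − 2 = 19.396893
x = r cos θ + √(L² − h²) = 26.422963 + √(29584.0 − 376.2395) = 26.422963 + 170.902781 = 197.325744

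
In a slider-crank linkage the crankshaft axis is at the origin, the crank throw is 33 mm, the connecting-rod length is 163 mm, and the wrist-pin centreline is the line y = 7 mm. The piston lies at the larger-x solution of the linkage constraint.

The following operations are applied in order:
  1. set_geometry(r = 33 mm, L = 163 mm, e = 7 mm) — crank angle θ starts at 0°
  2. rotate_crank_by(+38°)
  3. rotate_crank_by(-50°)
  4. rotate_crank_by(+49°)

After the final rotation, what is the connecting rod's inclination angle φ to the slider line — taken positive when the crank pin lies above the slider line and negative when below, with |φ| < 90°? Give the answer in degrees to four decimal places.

set_geometry: r = 33 mm, L = 163 mm, e = 7 mm; θ ← 0°
rotate_crank_by(+38°): θ ← 0° +38° = 38°
rotate_crank_by(-50°): θ ← 38° -50° = -12°
rotate_crank_by(+49°): θ ← -12° +49° = 37°
crank pin P = (r cos θ, r sin θ) = (26.354972, 19.859896)
h = r sin θ − e = 19.859896 − 7 = 12.859896
sin φ = h / L = 12.859896 / 163 = 0.07889507
φ = arcsin(0.07889507) = 4.525057°

4.5251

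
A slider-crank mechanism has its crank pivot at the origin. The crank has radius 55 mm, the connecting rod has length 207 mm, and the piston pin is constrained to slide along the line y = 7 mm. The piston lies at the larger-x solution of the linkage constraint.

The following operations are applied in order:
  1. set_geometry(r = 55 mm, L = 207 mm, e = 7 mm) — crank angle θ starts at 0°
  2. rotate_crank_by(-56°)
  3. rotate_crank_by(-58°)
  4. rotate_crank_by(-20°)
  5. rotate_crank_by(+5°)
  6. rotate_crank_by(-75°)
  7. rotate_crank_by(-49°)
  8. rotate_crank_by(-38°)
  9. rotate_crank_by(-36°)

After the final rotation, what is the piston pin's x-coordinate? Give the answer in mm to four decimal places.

set_geometry: r = 55 mm, L = 207 mm, e = 7 mm; θ ← 0°
rotate_crank_by(-56°): θ ← 0° -56° = -56°
rotate_crank_by(-58°): θ ← -56° -58° = -114°
rotate_crank_by(-20°): θ ← -114° -20° = -134°
rotate_crank_by(+5°): θ ← -134° +5° = -129°
rotate_crank_by(-75°): θ ← -129° -75° = -204°
rotate_crank_by(-49°): θ ← -204° -49° = -253°
rotate_crank_by(-38°): θ ← -253° -38° = -291°
rotate_crank_by(-36°): θ ← -291° -36° = -327°
crank pin P = (r cos θ, r sin θ) = (46.126881, 29.955147)
h = r sin θ − e = 29.955147 − 7 = 22.955147
x = r cos θ + √(L² − h²) = 46.126881 + √(42849.0 − 526.9388) = 46.126881 + 205.723264 = 251.850145

251.8501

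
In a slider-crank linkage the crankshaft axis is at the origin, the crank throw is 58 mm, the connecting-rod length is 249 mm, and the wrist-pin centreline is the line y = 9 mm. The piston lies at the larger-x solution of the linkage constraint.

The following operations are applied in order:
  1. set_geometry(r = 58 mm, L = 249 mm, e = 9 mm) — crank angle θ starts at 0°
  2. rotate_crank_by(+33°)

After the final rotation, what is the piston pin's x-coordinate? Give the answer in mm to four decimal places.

296.6161

set_geometry: r = 58 mm, L = 249 mm, e = 9 mm; θ ← 0°
rotate_crank_by(+33°): θ ← 0° +33° = 33°
crank pin P = (r cos θ, r sin θ) = (48.642893, 31.589064)
h = r sin θ − e = 31.589064 − 9 = 22.589064
x = r cos θ + √(L² − h²) = 48.642893 + √(62001.0 − 510.2658) = 48.642893 + 247.973253 = 296.616146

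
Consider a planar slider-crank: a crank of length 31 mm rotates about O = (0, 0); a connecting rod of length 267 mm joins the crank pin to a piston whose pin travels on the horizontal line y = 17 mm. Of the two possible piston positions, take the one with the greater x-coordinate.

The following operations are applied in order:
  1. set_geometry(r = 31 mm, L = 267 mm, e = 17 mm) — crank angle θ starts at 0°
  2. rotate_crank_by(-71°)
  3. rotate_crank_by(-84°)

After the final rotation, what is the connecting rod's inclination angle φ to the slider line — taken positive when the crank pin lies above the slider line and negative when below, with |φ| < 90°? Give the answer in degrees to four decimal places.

-6.4732

set_geometry: r = 31 mm, L = 267 mm, e = 17 mm; θ ← 0°
rotate_crank_by(-71°): θ ← 0° -71° = -71°
rotate_crank_by(-84°): θ ← -71° -84° = -155°
crank pin P = (r cos θ, r sin θ) = (-28.095541, -13.101166)
h = r sin θ − e = -13.101166 − 17 = -30.101166
sin φ = h / L = -30.101166 / 267 = -0.11273845
φ = arcsin(-0.11273845) = -6.473199°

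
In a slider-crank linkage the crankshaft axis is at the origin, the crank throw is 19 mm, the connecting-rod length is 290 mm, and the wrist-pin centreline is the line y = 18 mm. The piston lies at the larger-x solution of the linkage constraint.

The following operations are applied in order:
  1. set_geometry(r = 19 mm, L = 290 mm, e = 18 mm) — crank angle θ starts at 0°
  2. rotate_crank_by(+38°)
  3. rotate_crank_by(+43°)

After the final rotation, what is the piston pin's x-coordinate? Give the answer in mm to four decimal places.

292.9712

set_geometry: r = 19 mm, L = 290 mm, e = 18 mm; θ ← 0°
rotate_crank_by(+38°): θ ← 0° +38° = 38°
rotate_crank_by(+43°): θ ← 38° +43° = 81°
crank pin P = (r cos θ, r sin θ) = (2.972255, 18.766078)
h = r sin θ − e = 18.766078 − 18 = 0.766078
x = r cos θ + √(L² − h²) = 2.972255 + √(84100.0 − 0.5869) = 2.972255 + 289.998988 = 292.971243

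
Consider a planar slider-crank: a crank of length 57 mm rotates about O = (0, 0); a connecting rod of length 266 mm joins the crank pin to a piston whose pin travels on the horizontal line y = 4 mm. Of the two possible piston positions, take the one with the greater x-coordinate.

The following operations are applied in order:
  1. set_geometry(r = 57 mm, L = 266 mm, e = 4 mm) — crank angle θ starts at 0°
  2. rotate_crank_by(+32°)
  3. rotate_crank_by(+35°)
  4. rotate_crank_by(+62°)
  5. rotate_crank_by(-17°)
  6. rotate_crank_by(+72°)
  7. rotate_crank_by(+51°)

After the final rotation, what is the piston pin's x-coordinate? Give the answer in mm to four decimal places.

228.4313

set_geometry: r = 57 mm, L = 266 mm, e = 4 mm; θ ← 0°
rotate_crank_by(+32°): θ ← 0° +32° = 32°
rotate_crank_by(+35°): θ ← 32° +35° = 67°
rotate_crank_by(+62°): θ ← 67° +62° = 129°
rotate_crank_by(-17°): θ ← 129° -17° = 112°
rotate_crank_by(+72°): θ ← 112° +72° = 184°
rotate_crank_by(+51°): θ ← 184° +51° = 235°
crank pin P = (r cos θ, r sin θ) = (-32.693857, -46.691667)
h = r sin θ − e = -46.691667 − 4 = -50.691667
x = r cos θ + √(L² − h²) = -32.693857 + √(70756.0 − 2569.6451) = -32.693857 + 261.125171 = 228.431314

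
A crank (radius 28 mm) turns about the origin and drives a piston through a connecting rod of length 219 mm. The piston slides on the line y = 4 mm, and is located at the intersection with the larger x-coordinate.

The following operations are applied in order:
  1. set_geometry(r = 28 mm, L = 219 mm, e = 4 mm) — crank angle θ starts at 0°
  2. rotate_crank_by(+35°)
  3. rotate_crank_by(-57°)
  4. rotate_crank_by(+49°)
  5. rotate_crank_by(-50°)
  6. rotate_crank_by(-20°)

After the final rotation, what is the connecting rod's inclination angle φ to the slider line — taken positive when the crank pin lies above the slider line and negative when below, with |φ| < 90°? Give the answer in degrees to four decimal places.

-6.0537

set_geometry: r = 28 mm, L = 219 mm, e = 4 mm; θ ← 0°
rotate_crank_by(+35°): θ ← 0° +35° = 35°
rotate_crank_by(-57°): θ ← 35° -57° = -22°
rotate_crank_by(+49°): θ ← -22° +49° = 27°
rotate_crank_by(-50°): θ ← 27° -50° = -23°
rotate_crank_by(-20°): θ ← -23° -20° = -43°
crank pin P = (r cos θ, r sin θ) = (20.477904, -19.095954)
h = r sin θ − e = -19.095954 − 4 = -23.095954
sin φ = h / L = -23.095954 / 219 = -0.10546098
φ = arcsin(-0.10546098) = -6.053726°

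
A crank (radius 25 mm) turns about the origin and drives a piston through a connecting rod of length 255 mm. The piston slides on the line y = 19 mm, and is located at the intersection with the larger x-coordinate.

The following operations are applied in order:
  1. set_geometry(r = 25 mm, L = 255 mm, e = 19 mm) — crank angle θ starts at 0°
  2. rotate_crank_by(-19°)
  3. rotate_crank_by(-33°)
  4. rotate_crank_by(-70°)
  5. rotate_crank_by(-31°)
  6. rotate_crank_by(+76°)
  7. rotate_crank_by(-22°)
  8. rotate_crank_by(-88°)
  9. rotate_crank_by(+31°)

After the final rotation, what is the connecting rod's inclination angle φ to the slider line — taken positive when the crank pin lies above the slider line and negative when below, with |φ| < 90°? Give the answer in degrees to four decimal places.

-6.5682

set_geometry: r = 25 mm, L = 255 mm, e = 19 mm; θ ← 0°
rotate_crank_by(-19°): θ ← 0° -19° = -19°
rotate_crank_by(-33°): θ ← -19° -33° = -52°
rotate_crank_by(-70°): θ ← -52° -70° = -122°
rotate_crank_by(-31°): θ ← -122° -31° = -153°
rotate_crank_by(+76°): θ ← -153° +76° = -77°
rotate_crank_by(-22°): θ ← -77° -22° = -99°
rotate_crank_by(-88°): θ ← -99° -88° = -187°
rotate_crank_by(+31°): θ ← -187° +31° = -156°
crank pin P = (r cos θ, r sin θ) = (-22.838636, -10.168416)
h = r sin θ − e = -10.168416 − 19 = -29.168416
sin φ = h / L = -29.168416 / 255 = -0.11438595
φ = arcsin(-0.11438595) = -6.568209°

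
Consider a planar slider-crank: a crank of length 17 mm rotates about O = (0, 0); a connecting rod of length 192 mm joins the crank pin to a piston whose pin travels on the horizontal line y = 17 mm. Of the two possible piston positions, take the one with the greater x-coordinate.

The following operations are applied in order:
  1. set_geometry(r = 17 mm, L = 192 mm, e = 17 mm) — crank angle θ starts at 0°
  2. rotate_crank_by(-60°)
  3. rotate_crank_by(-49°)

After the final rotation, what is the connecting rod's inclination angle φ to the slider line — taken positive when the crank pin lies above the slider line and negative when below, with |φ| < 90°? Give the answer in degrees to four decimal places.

-9.9192

set_geometry: r = 17 mm, L = 192 mm, e = 17 mm; θ ← 0°
rotate_crank_by(-60°): θ ← 0° -60° = -60°
rotate_crank_by(-49°): θ ← -60° -49° = -109°
crank pin P = (r cos θ, r sin θ) = (-5.534659, -16.073816)
h = r sin θ − e = -16.073816 − 17 = -33.073816
sin φ = h / L = -33.073816 / 192 = -0.17225946
φ = arcsin(-0.17225946) = -9.919215°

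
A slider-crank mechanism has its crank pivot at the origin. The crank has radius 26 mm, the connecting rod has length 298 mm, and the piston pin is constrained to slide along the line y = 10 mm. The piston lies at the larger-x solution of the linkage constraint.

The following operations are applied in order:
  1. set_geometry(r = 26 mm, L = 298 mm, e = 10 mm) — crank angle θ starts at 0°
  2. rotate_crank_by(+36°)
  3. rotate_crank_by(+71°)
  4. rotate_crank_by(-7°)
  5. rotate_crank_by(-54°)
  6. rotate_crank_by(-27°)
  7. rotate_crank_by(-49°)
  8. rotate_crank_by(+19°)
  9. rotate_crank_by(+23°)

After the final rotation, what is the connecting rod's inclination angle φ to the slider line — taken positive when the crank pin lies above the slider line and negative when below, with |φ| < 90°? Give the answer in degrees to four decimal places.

set_geometry: r = 26 mm, L = 298 mm, e = 10 mm; θ ← 0°
rotate_crank_by(+36°): θ ← 0° +36° = 36°
rotate_crank_by(+71°): θ ← 36° +71° = 107°
rotate_crank_by(-7°): θ ← 107° -7° = 100°
rotate_crank_by(-54°): θ ← 100° -54° = 46°
rotate_crank_by(-27°): θ ← 46° -27° = 19°
rotate_crank_by(-49°): θ ← 19° -49° = -30°
rotate_crank_by(+19°): θ ← -30° +19° = -11°
rotate_crank_by(+23°): θ ← -11° +23° = 12°
crank pin P = (r cos θ, r sin θ) = (25.431838, 5.405704)
h = r sin θ − e = 5.405704 − 10 = -4.594296
sin φ = h / L = -4.594296 / 298 = -0.01541710
φ = arcsin(-0.01541710) = -0.883370°

-0.8834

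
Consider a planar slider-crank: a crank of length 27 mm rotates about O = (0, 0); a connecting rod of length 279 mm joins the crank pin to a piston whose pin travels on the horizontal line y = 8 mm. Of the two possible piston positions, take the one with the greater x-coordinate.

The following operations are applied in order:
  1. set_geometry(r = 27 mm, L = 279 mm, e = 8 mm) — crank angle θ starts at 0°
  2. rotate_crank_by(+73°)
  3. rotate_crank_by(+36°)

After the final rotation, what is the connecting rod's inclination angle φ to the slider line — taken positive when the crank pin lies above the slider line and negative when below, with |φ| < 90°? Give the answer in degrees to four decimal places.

set_geometry: r = 27 mm, L = 279 mm, e = 8 mm; θ ← 0°
rotate_crank_by(+73°): θ ← 0° +73° = 73°
rotate_crank_by(+36°): θ ← 73° +36° = 109°
crank pin P = (r cos θ, r sin θ) = (-8.790340, 25.529002)
h = r sin θ − e = 25.529002 − 8 = 17.529002
sin φ = h / L = 17.529002 / 279 = 0.06282796
φ = arcsin(0.06282796) = 3.602150°

3.6021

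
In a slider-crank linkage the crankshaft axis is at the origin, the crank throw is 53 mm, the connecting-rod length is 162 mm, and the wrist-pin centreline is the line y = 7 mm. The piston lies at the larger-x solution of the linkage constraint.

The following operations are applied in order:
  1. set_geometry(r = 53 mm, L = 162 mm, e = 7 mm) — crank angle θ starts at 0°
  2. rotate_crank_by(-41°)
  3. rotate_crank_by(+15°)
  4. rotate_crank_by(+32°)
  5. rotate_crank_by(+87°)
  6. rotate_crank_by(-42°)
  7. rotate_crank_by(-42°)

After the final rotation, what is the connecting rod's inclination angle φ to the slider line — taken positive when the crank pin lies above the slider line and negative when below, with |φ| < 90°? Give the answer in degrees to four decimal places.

0.4566

set_geometry: r = 53 mm, L = 162 mm, e = 7 mm; θ ← 0°
rotate_crank_by(-41°): θ ← 0° -41° = -41°
rotate_crank_by(+15°): θ ← -41° +15° = -26°
rotate_crank_by(+32°): θ ← -26° +32° = 6°
rotate_crank_by(+87°): θ ← 6° +87° = 93°
rotate_crank_by(-42°): θ ← 93° -42° = 51°
rotate_crank_by(-42°): θ ← 51° -42° = 9°
crank pin P = (r cos θ, r sin θ) = (52.347482, 8.291027)
h = r sin θ − e = 8.291027 − 7 = 1.291027
sin φ = h / L = 1.291027 / 162 = 0.00796930
φ = arcsin(0.00796930) = 0.456612°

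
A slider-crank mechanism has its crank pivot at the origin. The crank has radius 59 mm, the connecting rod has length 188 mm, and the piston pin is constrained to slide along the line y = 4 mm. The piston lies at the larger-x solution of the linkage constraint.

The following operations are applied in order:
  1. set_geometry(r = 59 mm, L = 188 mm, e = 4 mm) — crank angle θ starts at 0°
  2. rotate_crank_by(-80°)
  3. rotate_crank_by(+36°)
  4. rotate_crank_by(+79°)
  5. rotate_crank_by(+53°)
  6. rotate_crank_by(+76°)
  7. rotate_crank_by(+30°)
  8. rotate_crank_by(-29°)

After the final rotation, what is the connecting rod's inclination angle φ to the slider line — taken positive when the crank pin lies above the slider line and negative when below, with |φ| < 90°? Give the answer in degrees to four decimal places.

3.4369

set_geometry: r = 59 mm, L = 188 mm, e = 4 mm; θ ← 0°
rotate_crank_by(-80°): θ ← 0° -80° = -80°
rotate_crank_by(+36°): θ ← -80° +36° = -44°
rotate_crank_by(+79°): θ ← -44° +79° = 35°
rotate_crank_by(+53°): θ ← 35° +53° = 88°
rotate_crank_by(+76°): θ ← 88° +76° = 164°
rotate_crank_by(+30°): θ ← 164° +30° = 194°
rotate_crank_by(-29°): θ ← 194° -29° = 165°
crank pin P = (r cos θ, r sin θ) = (-56.989624, 15.270324)
h = r sin θ − e = 15.270324 − 4 = 11.270324
sin φ = h / L = 11.270324 / 188 = 0.05994853
φ = arcsin(0.05994853) = 3.436858°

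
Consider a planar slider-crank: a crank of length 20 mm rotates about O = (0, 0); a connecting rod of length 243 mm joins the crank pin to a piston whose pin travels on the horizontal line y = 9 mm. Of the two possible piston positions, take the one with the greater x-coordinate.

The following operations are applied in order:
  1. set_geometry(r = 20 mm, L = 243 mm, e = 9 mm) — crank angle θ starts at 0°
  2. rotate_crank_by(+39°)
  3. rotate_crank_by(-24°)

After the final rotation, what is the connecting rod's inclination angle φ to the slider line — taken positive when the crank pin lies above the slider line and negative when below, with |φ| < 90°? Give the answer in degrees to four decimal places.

-0.9016

set_geometry: r = 20 mm, L = 243 mm, e = 9 mm; θ ← 0°
rotate_crank_by(+39°): θ ← 0° +39° = 39°
rotate_crank_by(-24°): θ ← 39° -24° = 15°
crank pin P = (r cos θ, r sin θ) = (19.318517, 5.176381)
h = r sin θ − e = 5.176381 − 9 = -3.823619
sin φ = h / L = -3.823619 / 243 = -0.01573506
φ = arcsin(-0.01573506) = -0.901590°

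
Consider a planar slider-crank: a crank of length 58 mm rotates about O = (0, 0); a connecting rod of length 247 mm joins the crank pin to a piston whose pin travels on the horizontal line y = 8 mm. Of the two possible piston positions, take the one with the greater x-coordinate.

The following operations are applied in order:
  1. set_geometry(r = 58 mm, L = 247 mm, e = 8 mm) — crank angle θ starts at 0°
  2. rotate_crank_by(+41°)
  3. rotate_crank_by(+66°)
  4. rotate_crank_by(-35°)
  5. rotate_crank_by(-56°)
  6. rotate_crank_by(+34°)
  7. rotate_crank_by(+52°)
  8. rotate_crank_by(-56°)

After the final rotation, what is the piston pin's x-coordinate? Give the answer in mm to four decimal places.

284.9774

set_geometry: r = 58 mm, L = 247 mm, e = 8 mm; θ ← 0°
rotate_crank_by(+41°): θ ← 0° +41° = 41°
rotate_crank_by(+66°): θ ← 41° +66° = 107°
rotate_crank_by(-35°): θ ← 107° -35° = 72°
rotate_crank_by(-56°): θ ← 72° -56° = 16°
rotate_crank_by(+34°): θ ← 16° +34° = 50°
rotate_crank_by(+52°): θ ← 50° +52° = 102°
rotate_crank_by(-56°): θ ← 102° -56° = 46°
crank pin P = (r cos θ, r sin θ) = (40.290185, 41.721708)
h = r sin θ − e = 41.721708 − 8 = 33.721708
x = r cos θ + √(L² − h²) = 40.290185 + √(61009.0 − 1137.1536) = 40.290185 + 244.687242 = 284.977427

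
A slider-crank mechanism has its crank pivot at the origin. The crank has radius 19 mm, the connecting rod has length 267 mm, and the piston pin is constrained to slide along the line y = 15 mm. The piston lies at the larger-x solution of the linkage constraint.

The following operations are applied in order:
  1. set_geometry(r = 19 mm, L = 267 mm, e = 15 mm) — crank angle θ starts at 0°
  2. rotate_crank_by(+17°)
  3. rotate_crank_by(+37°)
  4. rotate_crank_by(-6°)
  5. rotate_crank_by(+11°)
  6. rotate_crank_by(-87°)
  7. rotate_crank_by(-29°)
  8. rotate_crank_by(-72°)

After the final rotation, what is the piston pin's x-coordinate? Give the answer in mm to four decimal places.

253.3785

set_geometry: r = 19 mm, L = 267 mm, e = 15 mm; θ ← 0°
rotate_crank_by(+17°): θ ← 0° +17° = 17°
rotate_crank_by(+37°): θ ← 17° +37° = 54°
rotate_crank_by(-6°): θ ← 54° -6° = 48°
rotate_crank_by(+11°): θ ← 48° +11° = 59°
rotate_crank_by(-87°): θ ← 59° -87° = -28°
rotate_crank_by(-29°): θ ← -28° -29° = -57°
rotate_crank_by(-72°): θ ← -57° -72° = -129°
crank pin P = (r cos θ, r sin θ) = (-11.957087, -14.765773)
h = r sin θ − e = -14.765773 − 15 = -29.765773
x = r cos θ + √(L² − h²) = -11.957087 + √(71289.0 − 886.0013) = -11.957087 + 265.335634 = 253.378547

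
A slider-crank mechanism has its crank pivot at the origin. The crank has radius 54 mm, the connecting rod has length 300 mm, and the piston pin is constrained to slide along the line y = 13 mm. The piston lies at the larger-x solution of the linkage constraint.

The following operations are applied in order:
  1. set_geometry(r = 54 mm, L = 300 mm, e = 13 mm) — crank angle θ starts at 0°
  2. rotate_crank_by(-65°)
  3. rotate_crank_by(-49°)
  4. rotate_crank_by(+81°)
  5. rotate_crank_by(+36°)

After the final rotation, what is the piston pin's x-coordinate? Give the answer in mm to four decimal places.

353.7534

set_geometry: r = 54 mm, L = 300 mm, e = 13 mm; θ ← 0°
rotate_crank_by(-65°): θ ← 0° -65° = -65°
rotate_crank_by(-49°): θ ← -65° -49° = -114°
rotate_crank_by(+81°): θ ← -114° +81° = -33°
rotate_crank_by(+36°): θ ← -33° +36° = 3°
crank pin P = (r cos θ, r sin θ) = (53.925995, 2.826142)
h = r sin θ − e = 2.826142 − 13 = -10.173858
x = r cos θ + √(L² − h²) = 53.925995 + √(90000.0 − 103.5074) = 53.925995 + 299.827438 = 353.753433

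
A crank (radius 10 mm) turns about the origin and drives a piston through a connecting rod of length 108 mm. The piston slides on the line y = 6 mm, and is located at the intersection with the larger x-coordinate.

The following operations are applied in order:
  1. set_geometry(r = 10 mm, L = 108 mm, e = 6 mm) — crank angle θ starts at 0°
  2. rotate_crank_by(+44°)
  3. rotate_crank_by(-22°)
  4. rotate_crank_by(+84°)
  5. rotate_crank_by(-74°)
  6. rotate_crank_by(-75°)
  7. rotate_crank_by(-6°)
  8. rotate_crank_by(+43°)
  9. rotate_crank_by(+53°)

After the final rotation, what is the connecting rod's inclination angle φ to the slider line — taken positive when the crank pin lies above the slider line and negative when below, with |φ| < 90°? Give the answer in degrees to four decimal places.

0.6969

set_geometry: r = 10 mm, L = 108 mm, e = 6 mm; θ ← 0°
rotate_crank_by(+44°): θ ← 0° +44° = 44°
rotate_crank_by(-22°): θ ← 44° -22° = 22°
rotate_crank_by(+84°): θ ← 22° +84° = 106°
rotate_crank_by(-74°): θ ← 106° -74° = 32°
rotate_crank_by(-75°): θ ← 32° -75° = -43°
rotate_crank_by(-6°): θ ← -43° -6° = -49°
rotate_crank_by(+43°): θ ← -49° +43° = -6°
rotate_crank_by(+53°): θ ← -6° +53° = 47°
crank pin P = (r cos θ, r sin θ) = (6.819984, 7.313537)
h = r sin θ − e = 7.313537 − 6 = 1.313537
sin φ = h / L = 1.313537 / 108 = 0.01216238
φ = arcsin(0.01216238) = 0.696870°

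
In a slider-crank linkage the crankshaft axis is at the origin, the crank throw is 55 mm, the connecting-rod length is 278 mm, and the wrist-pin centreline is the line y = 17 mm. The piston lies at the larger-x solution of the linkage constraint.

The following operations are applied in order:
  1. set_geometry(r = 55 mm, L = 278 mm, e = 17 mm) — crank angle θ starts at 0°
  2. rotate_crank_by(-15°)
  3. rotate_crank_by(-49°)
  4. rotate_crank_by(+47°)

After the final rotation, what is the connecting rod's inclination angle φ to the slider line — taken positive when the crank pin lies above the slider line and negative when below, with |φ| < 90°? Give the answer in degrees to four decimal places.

-6.8341

set_geometry: r = 55 mm, L = 278 mm, e = 17 mm; θ ← 0°
rotate_crank_by(-15°): θ ← 0° -15° = -15°
rotate_crank_by(-49°): θ ← -15° -49° = -64°
rotate_crank_by(+47°): θ ← -64° +47° = -17°
crank pin P = (r cos θ, r sin θ) = (52.596762, -16.080444)
h = r sin θ − e = -16.080444 − 17 = -33.080444
sin φ = h / L = -33.080444 / 278 = -0.11899440
φ = arcsin(-0.11899440) = -6.834070°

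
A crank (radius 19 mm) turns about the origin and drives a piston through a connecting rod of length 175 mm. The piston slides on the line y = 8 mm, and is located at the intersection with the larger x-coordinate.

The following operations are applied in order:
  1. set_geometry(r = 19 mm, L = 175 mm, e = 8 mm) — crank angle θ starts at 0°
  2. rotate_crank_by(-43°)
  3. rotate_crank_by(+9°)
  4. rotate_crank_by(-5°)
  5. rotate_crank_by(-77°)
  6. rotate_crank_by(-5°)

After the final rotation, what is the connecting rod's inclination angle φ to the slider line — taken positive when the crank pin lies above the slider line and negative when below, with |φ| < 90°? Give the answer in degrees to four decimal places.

set_geometry: r = 19 mm, L = 175 mm, e = 8 mm; θ ← 0°
rotate_crank_by(-43°): θ ← 0° -43° = -43°
rotate_crank_by(+9°): θ ← -43° +9° = -34°
rotate_crank_by(-5°): θ ← -34° -5° = -39°
rotate_crank_by(-77°): θ ← -39° -77° = -116°
rotate_crank_by(-5°): θ ← -116° -5° = -121°
crank pin P = (r cos θ, r sin θ) = (-9.785723, -16.286179)
h = r sin θ − e = -16.286179 − 8 = -24.286179
sin φ = h / L = -24.286179 / 175 = -0.13877816
φ = arcsin(-0.13877816) = -7.977150°

-7.9772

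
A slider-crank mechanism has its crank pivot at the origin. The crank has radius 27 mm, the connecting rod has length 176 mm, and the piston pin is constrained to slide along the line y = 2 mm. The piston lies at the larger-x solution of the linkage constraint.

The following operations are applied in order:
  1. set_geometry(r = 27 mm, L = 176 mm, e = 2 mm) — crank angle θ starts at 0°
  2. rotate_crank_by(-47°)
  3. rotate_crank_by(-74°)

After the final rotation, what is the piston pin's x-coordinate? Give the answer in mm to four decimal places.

160.2887

set_geometry: r = 27 mm, L = 176 mm, e = 2 mm; θ ← 0°
rotate_crank_by(-47°): θ ← 0° -47° = -47°
rotate_crank_by(-74°): θ ← -47° -74° = -121°
crank pin P = (r cos θ, r sin θ) = (-13.906028, -23.143517)
h = r sin θ − e = -23.143517 − 2 = -25.143517
x = r cos θ + √(L² − h²) = -13.906028 + √(30976.0 − 632.1965) = -13.906028 + 174.194729 = 160.288701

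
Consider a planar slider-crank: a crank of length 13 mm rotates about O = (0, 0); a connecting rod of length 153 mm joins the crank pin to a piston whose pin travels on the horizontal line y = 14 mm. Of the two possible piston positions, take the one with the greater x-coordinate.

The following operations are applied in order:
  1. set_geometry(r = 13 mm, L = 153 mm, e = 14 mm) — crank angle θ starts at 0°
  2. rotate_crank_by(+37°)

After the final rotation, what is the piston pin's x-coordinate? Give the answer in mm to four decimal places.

set_geometry: r = 13 mm, L = 153 mm, e = 14 mm; θ ← 0°
rotate_crank_by(+37°): θ ← 0° +37° = 37°
crank pin P = (r cos θ, r sin θ) = (10.382262, 7.823595)
h = r sin θ − e = 7.823595 − 14 = -6.176405
x = r cos θ + √(L² − h²) = 10.382262 + √(23409.0 − 38.1480) = 10.382262 + 152.875283 = 163.257544

163.2575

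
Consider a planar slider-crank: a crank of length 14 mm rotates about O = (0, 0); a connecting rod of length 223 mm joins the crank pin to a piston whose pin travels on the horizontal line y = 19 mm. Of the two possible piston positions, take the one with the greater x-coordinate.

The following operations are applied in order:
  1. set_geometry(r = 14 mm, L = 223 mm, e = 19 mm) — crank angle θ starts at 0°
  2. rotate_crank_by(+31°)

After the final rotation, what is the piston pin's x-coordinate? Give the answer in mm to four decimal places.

set_geometry: r = 14 mm, L = 223 mm, e = 19 mm; θ ← 0°
rotate_crank_by(+31°): θ ← 0° +31° = 31°
crank pin P = (r cos θ, r sin θ) = (12.000342, 7.210533)
h = r sin θ − e = 7.210533 − 19 = -11.789467
x = r cos θ + √(L² − h²) = 12.000342 + √(49729.0 − 138.9915) = 12.000342 + 222.688142 = 234.688484

234.6885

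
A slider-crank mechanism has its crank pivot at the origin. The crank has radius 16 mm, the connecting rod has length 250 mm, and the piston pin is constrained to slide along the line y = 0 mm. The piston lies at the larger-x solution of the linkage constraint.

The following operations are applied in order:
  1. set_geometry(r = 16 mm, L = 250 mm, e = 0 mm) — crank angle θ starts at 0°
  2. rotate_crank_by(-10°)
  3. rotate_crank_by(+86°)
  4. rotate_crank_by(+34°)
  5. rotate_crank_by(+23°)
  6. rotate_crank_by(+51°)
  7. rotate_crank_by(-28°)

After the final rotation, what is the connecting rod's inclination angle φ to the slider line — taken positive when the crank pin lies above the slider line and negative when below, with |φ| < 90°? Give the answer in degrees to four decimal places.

set_geometry: r = 16 mm, L = 250 mm, e = 0 mm; θ ← 0°
rotate_crank_by(-10°): θ ← 0° -10° = -10°
rotate_crank_by(+86°): θ ← -10° +86° = 76°
rotate_crank_by(+34°): θ ← 76° +34° = 110°
rotate_crank_by(+23°): θ ← 110° +23° = 133°
rotate_crank_by(+51°): θ ← 133° +51° = 184°
rotate_crank_by(-28°): θ ← 184° -28° = 156°
crank pin P = (r cos θ, r sin θ) = (-14.616727, 6.507786)
h = r sin θ − e = 6.507786 − 0 = 6.507786
sin φ = h / L = 6.507786 / 250 = 0.02603115
φ = arcsin(0.02603115) = 1.491643°

1.4916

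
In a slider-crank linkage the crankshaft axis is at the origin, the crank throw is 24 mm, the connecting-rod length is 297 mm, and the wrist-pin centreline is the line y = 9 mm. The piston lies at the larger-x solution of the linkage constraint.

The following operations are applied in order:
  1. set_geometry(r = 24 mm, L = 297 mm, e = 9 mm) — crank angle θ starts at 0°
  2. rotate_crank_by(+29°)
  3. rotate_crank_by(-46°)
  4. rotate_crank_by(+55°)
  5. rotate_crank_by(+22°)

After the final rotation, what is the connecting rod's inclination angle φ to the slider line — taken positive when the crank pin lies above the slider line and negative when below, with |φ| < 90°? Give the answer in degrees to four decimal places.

2.2740

set_geometry: r = 24 mm, L = 297 mm, e = 9 mm; θ ← 0°
rotate_crank_by(+29°): θ ← 0° +29° = 29°
rotate_crank_by(-46°): θ ← 29° -46° = -17°
rotate_crank_by(+55°): θ ← -17° +55° = 38°
rotate_crank_by(+22°): θ ← 38° +22° = 60°
crank pin P = (r cos θ, r sin θ) = (12.000000, 20.784610)
h = r sin θ − e = 20.784610 − 9 = 11.784610
sin φ = h / L = 11.784610 / 297 = 0.03967882
φ = arcsin(0.03967882) = 2.274026°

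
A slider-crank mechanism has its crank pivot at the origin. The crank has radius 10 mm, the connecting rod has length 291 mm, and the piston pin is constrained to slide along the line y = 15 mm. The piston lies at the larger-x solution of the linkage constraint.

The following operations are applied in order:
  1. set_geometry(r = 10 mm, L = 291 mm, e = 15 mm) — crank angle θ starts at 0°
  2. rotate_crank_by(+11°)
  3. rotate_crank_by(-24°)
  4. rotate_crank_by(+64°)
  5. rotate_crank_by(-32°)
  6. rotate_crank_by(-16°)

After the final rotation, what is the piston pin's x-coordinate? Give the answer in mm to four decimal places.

300.6260

set_geometry: r = 10 mm, L = 291 mm, e = 15 mm; θ ← 0°
rotate_crank_by(+11°): θ ← 0° +11° = 11°
rotate_crank_by(-24°): θ ← 11° -24° = -13°
rotate_crank_by(+64°): θ ← -13° +64° = 51°
rotate_crank_by(-32°): θ ← 51° -32° = 19°
rotate_crank_by(-16°): θ ← 19° -16° = 3°
crank pin P = (r cos θ, r sin θ) = (9.986295, 0.523360)
h = r sin θ − e = 0.523360 − 15 = -14.476640
x = r cos θ + √(L² − h²) = 9.986295 + √(84681.0 − 209.5731) = 9.986295 + 290.639686 = 300.625981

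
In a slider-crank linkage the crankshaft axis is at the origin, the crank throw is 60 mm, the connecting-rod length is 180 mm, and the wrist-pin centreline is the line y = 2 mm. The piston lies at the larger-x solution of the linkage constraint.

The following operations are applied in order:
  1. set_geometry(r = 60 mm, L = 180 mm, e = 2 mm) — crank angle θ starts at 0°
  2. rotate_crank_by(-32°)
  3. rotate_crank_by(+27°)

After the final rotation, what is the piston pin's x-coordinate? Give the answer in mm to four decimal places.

239.6264

set_geometry: r = 60 mm, L = 180 mm, e = 2 mm; θ ← 0°
rotate_crank_by(-32°): θ ← 0° -32° = -32°
rotate_crank_by(+27°): θ ← -32° +27° = -5°
crank pin P = (r cos θ, r sin θ) = (59.771682, -5.229345)
h = r sin θ − e = -5.229345 − 2 = -7.229345
x = r cos θ + √(L² − h²) = 59.771682 + √(32400.0 − 52.2634) = 59.771682 + 179.854765 = 239.626447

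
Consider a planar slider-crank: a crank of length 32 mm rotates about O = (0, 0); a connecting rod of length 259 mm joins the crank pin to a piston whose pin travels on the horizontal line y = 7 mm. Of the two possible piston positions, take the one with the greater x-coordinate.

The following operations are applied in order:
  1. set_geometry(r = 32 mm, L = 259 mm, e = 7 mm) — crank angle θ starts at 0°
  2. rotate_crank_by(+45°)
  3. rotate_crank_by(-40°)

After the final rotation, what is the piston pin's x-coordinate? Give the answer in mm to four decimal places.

290.8440

set_geometry: r = 32 mm, L = 259 mm, e = 7 mm; θ ← 0°
rotate_crank_by(+45°): θ ← 0° +45° = 45°
rotate_crank_by(-40°): θ ← 45° -40° = 5°
crank pin P = (r cos θ, r sin θ) = (31.878230, 2.788984)
h = r sin θ − e = 2.788984 − 7 = -4.211016
x = r cos θ + √(L² − h²) = 31.878230 + √(67081.0 − 17.7327) = 31.878230 + 258.965765 = 290.843995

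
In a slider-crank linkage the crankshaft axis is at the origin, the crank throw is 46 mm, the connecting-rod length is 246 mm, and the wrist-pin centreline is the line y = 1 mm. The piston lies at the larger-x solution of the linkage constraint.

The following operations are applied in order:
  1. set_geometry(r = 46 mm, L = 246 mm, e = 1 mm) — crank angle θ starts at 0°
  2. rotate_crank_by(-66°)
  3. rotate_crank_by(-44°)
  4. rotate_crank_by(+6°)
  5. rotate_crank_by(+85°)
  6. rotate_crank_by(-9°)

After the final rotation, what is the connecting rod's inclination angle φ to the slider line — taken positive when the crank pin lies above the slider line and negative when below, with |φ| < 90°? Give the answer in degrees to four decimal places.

-5.2702

set_geometry: r = 46 mm, L = 246 mm, e = 1 mm; θ ← 0°
rotate_crank_by(-66°): θ ← 0° -66° = -66°
rotate_crank_by(-44°): θ ← -66° -44° = -110°
rotate_crank_by(+6°): θ ← -110° +6° = -104°
rotate_crank_by(+85°): θ ← -104° +85° = -19°
rotate_crank_by(-9°): θ ← -19° -9° = -28°
crank pin P = (r cos θ, r sin θ) = (40.615589, -21.595692)
h = r sin θ − e = -21.595692 − 1 = -22.595692
sin φ = h / L = -22.595692 / 246 = -0.09185241
φ = arcsin(-0.09185241) = -5.270184°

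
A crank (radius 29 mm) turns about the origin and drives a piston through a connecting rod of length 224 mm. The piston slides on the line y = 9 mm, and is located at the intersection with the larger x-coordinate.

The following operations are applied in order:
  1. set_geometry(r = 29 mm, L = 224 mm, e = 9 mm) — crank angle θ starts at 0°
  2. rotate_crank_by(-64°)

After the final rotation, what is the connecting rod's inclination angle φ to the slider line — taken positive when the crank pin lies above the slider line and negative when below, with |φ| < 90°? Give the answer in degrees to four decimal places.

set_geometry: r = 29 mm, L = 224 mm, e = 9 mm; θ ← 0°
rotate_crank_by(-64°): θ ← 0° -64° = -64°
crank pin P = (r cos θ, r sin θ) = (12.712763, -26.065027)
h = r sin θ − e = -26.065027 − 9 = -35.065027
sin φ = h / L = -35.065027 / 224 = -0.15654030
φ = arcsin(-0.15654030) = -9.006140°

-9.0061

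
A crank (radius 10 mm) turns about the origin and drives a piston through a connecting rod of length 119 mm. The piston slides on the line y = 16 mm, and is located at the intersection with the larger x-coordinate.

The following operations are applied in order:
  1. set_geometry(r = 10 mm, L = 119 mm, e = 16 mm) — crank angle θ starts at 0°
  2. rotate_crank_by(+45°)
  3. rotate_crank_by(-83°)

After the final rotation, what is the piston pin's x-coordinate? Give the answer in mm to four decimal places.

124.7992

set_geometry: r = 10 mm, L = 119 mm, e = 16 mm; θ ← 0°
rotate_crank_by(+45°): θ ← 0° +45° = 45°
rotate_crank_by(-83°): θ ← 45° -83° = -38°
crank pin P = (r cos θ, r sin θ) = (7.880108, -6.156615)
h = r sin θ − e = -6.156615 − 16 = -22.156615
x = r cos θ + √(L² − h²) = 7.880108 + √(14161.0 − 490.9156) = 7.880108 + 116.919136 = 124.799244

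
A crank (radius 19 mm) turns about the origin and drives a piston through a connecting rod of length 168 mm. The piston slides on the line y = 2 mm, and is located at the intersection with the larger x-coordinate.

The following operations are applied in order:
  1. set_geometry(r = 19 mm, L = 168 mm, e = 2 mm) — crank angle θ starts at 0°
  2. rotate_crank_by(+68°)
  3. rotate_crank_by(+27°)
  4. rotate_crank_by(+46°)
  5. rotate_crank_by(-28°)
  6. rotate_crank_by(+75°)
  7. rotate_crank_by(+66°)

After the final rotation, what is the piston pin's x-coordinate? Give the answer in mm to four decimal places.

set_geometry: r = 19 mm, L = 168 mm, e = 2 mm; θ ← 0°
rotate_crank_by(+68°): θ ← 0° +68° = 68°
rotate_crank_by(+27°): θ ← 68° +27° = 95°
rotate_crank_by(+46°): θ ← 95° +46° = 141°
rotate_crank_by(-28°): θ ← 141° -28° = 113°
rotate_crank_by(+75°): θ ← 113° +75° = 188°
rotate_crank_by(+66°): θ ← 188° +66° = 254°
crank pin P = (r cos θ, r sin θ) = (-5.237110, -18.263972)
h = r sin θ − e = -18.263972 − 2 = -20.263972
x = r cos θ + √(L² − h²) = -5.237110 + √(28224.0 − 410.6286) = -5.237110 + 166.773413 = 161.536304

161.5363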